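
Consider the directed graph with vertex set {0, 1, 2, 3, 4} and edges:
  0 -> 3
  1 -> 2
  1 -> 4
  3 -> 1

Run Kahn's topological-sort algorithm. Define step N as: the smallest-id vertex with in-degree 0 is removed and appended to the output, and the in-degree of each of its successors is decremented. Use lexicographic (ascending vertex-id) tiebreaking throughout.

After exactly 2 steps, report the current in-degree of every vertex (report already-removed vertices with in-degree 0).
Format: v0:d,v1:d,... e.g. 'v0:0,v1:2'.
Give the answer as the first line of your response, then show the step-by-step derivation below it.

v0:0,v1:0,v2:1,v3:0,v4:1

step 1: output 0; order=[0]; indeg=(0,1,1,0,1)
step 2: output 3; order=[0,3]; indeg=(0,0,1,0,1)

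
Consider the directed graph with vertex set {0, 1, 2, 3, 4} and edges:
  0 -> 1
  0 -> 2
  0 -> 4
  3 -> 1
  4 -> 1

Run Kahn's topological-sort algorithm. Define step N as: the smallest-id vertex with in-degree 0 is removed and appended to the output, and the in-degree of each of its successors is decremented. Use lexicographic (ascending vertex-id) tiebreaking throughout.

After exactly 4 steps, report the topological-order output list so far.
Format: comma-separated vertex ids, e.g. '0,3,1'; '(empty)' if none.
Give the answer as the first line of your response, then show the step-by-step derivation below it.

0,2,3,4

step 1: output 0; order=[0]; indeg=(0,2,0,0,0)
step 2: output 2; order=[0,2]; indeg=(0,2,0,0,0)
step 3: output 3; order=[0,2,3]; indeg=(0,1,0,0,0)
step 4: output 4; order=[0,2,3,4]; indeg=(0,0,0,0,0)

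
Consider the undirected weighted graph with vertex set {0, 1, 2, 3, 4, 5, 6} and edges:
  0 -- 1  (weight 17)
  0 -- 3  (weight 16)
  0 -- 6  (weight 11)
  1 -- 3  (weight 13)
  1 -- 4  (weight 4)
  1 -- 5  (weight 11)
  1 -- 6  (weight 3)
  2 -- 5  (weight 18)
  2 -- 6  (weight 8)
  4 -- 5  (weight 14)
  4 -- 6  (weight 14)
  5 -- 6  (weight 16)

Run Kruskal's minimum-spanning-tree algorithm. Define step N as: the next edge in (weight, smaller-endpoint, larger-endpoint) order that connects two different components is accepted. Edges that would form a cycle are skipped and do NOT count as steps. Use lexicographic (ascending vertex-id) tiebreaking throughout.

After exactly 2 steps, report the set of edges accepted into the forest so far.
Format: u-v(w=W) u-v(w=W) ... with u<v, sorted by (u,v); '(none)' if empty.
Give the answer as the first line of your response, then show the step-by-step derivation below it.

1-4(w=4) 1-6(w=3)

step 1: add edge 1-6 (w=3); MST = {1-6(w=3)}
step 2: add edge 1-4 (w=4); MST = {1-4(w=4) 1-6(w=3)}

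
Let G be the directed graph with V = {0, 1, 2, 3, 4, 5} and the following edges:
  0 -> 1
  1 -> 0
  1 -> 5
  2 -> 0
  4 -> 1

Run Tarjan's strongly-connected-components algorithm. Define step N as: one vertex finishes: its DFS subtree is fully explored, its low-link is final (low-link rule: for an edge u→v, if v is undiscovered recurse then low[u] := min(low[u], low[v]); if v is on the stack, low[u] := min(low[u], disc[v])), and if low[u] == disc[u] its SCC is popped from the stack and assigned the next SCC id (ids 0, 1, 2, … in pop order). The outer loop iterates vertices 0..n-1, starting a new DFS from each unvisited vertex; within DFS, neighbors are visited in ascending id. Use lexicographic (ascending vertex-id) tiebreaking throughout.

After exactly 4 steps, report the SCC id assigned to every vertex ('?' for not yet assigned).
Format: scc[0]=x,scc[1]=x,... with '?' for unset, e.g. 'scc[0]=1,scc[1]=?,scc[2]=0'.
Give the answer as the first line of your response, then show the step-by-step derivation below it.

scc[0]=1,scc[1]=1,scc[2]=2,scc[3]=?,scc[4]=?,scc[5]=0

step 1: low=(low[0]=0,low[1]=0,low[2]=?,low[3]=?,low[4]=?,low[5]=2); scc=(scc[0]=?,scc[1]=?,scc[2]=?,scc[3]=?,scc[4]=?,scc[5]=0)
step 2: low=(low[0]=0,low[1]=0,low[2]=?,low[3]=?,low[4]=?,low[5]=2); scc=(scc[0]=?,scc[1]=?,scc[2]=?,scc[3]=?,scc[4]=?,scc[5]=0)
step 3: low=(low[0]=0,low[1]=0,low[2]=?,low[3]=?,low[4]=?,low[5]=2); scc=(scc[0]=1,scc[1]=1,scc[2]=?,scc[3]=?,scc[4]=?,scc[5]=0)
step 4: low=(low[0]=0,low[1]=0,low[2]=3,low[3]=?,low[4]=?,low[5]=2); scc=(scc[0]=1,scc[1]=1,scc[2]=2,scc[3]=?,scc[4]=?,scc[5]=0)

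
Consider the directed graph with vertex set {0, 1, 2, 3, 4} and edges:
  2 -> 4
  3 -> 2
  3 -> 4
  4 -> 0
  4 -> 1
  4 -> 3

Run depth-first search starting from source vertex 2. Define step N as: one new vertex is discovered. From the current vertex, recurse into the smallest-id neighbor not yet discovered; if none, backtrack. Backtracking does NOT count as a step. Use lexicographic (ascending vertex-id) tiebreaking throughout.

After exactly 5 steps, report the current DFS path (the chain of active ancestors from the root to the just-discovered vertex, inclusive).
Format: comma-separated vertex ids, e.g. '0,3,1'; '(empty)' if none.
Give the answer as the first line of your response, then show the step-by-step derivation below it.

2,4,3

step 1: discover 2; path=2; order=2
step 2: discover 4; path=2>4; order=2,4
step 3: discover 0; path=2>4>0; order=2,4,0
step 4: discover 1; path=2>4>1; order=2,4,0,1
step 5: discover 3; path=2>4>3; order=2,4,0,1,3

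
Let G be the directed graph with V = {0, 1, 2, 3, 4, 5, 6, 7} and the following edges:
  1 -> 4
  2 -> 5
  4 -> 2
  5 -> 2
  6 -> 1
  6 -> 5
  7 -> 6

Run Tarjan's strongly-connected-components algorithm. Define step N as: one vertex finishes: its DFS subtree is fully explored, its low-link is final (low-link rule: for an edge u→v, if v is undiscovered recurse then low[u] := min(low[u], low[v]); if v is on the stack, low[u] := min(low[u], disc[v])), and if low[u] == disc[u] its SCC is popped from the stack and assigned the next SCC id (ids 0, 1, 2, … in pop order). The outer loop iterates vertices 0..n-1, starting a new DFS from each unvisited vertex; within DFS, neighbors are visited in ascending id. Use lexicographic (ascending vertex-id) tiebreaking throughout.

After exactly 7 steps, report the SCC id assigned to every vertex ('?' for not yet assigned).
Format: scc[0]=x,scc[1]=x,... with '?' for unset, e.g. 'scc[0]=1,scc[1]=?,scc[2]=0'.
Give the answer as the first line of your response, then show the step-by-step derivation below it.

scc[0]=0,scc[1]=3,scc[2]=1,scc[3]=4,scc[4]=2,scc[5]=1,scc[6]=5,scc[7]=?

step 1: low=(low[0]=0,low[1]=?,low[2]=?,low[3]=?,low[4]=?,low[5]=?,low[6]=?,low[7]=?); scc=(scc[0]=0,scc[1]=?,scc[2]=?,scc[3]=?,scc[4]=?,scc[5]=?,scc[6]=?,scc[7]=?)
step 2: low=(low[0]=0,low[1]=1,low[2]=3,low[3]=?,low[4]=2,low[5]=3,low[6]=?,low[7]=?); scc=(scc[0]=0,scc[1]=?,scc[2]=?,scc[3]=?,scc[4]=?,scc[5]=?,scc[6]=?,scc[7]=?)
step 3: low=(low[0]=0,low[1]=1,low[2]=3,low[3]=?,low[4]=2,low[5]=3,low[6]=?,low[7]=?); scc=(scc[0]=0,scc[1]=?,scc[2]=1,scc[3]=?,scc[4]=?,scc[5]=1,scc[6]=?,scc[7]=?)
step 4: low=(low[0]=0,low[1]=1,low[2]=3,low[3]=?,low[4]=2,low[5]=3,low[6]=?,low[7]=?); scc=(scc[0]=0,scc[1]=?,scc[2]=1,scc[3]=?,scc[4]=2,scc[5]=1,scc[6]=?,scc[7]=?)
step 5: low=(low[0]=0,low[1]=1,low[2]=3,low[3]=?,low[4]=2,low[5]=3,low[6]=?,low[7]=?); scc=(scc[0]=0,scc[1]=3,scc[2]=1,scc[3]=?,scc[4]=2,scc[5]=1,scc[6]=?,scc[7]=?)
step 6: low=(low[0]=0,low[1]=1,low[2]=3,low[3]=5,low[4]=2,low[5]=3,low[6]=?,low[7]=?); scc=(scc[0]=0,scc[1]=3,scc[2]=1,scc[3]=4,scc[4]=2,scc[5]=1,scc[6]=?,scc[7]=?)
step 7: low=(low[0]=0,low[1]=1,low[2]=3,low[3]=5,low[4]=2,low[5]=3,low[6]=6,low[7]=?); scc=(scc[0]=0,scc[1]=3,scc[2]=1,scc[3]=4,scc[4]=2,scc[5]=1,scc[6]=5,scc[7]=?)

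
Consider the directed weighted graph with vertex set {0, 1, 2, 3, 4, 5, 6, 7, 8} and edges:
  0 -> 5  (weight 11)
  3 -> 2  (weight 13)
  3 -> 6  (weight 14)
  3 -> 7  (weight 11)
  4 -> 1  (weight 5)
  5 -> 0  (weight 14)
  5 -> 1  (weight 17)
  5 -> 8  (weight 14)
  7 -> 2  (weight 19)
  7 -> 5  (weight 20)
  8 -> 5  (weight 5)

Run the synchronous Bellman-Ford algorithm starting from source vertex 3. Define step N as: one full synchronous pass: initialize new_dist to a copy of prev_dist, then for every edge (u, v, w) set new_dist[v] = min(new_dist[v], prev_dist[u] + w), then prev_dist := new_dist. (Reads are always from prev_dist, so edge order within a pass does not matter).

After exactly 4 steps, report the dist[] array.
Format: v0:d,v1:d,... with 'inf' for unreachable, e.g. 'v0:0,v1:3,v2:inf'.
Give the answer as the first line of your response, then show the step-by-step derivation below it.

v0:45,v1:48,v2:13,v3:0,v4:inf,v5:31,v6:14,v7:11,v8:45

step 1: dist = v0:inf,v1:inf,v2:13,v3:0,v4:inf,v5:inf,v6:14,v7:11,v8:inf
step 2: dist = v0:inf,v1:inf,v2:13,v3:0,v4:inf,v5:31,v6:14,v7:11,v8:inf
step 3: dist = v0:45,v1:48,v2:13,v3:0,v4:inf,v5:31,v6:14,v7:11,v8:45
step 4: dist = v0:45,v1:48,v2:13,v3:0,v4:inf,v5:31,v6:14,v7:11,v8:45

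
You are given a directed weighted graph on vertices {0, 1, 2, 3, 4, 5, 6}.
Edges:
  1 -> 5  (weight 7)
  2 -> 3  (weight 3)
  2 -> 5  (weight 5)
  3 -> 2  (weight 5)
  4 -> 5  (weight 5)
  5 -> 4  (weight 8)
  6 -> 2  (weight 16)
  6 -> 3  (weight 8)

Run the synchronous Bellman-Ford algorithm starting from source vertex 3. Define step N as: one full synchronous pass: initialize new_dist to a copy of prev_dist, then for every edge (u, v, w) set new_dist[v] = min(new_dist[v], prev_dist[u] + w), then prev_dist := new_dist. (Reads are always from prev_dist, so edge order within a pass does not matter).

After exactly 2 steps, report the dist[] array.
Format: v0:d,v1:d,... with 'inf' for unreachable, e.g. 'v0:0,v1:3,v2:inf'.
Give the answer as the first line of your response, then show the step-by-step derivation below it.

v0:inf,v1:inf,v2:5,v3:0,v4:inf,v5:10,v6:inf

step 1: dist = v0:inf,v1:inf,v2:5,v3:0,v4:inf,v5:inf,v6:inf
step 2: dist = v0:inf,v1:inf,v2:5,v3:0,v4:inf,v5:10,v6:inf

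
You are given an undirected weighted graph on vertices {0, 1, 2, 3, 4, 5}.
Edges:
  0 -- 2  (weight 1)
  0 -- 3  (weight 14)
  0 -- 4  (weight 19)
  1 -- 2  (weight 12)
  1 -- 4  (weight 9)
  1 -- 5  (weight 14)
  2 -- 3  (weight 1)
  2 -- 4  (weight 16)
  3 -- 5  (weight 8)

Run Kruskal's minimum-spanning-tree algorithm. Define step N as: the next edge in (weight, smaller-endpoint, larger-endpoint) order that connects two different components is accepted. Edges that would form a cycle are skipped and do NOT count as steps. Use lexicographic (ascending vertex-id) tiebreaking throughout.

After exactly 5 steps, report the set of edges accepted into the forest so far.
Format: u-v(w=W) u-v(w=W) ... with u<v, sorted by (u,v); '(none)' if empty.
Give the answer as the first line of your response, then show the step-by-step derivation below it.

0-2(w=1) 1-2(w=12) 1-4(w=9) 2-3(w=1) 3-5(w=8)

step 1: add edge 0-2 (w=1); MST = {0-2(w=1)}
step 2: add edge 2-3 (w=1); MST = {0-2(w=1) 2-3(w=1)}
step 3: add edge 3-5 (w=8); MST = {0-2(w=1) 2-3(w=1) 3-5(w=8)}
step 4: add edge 1-4 (w=9); MST = {0-2(w=1) 1-4(w=9) 2-3(w=1) 3-5(w=8)}
step 5: add edge 1-2 (w=12); MST = {0-2(w=1) 1-2(w=12) 1-4(w=9) 2-3(w=1) 3-5(w=8)}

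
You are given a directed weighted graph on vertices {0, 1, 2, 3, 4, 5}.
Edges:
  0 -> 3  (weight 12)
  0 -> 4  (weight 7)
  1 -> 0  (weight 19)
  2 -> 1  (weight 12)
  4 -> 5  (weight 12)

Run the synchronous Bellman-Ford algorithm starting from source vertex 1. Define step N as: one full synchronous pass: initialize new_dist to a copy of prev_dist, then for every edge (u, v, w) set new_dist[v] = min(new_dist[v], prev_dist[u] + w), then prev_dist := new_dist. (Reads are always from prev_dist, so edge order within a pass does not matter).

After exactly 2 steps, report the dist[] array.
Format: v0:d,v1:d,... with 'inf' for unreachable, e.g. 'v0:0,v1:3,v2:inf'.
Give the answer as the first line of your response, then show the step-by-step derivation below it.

v0:19,v1:0,v2:inf,v3:31,v4:26,v5:inf

step 1: dist = v0:19,v1:0,v2:inf,v3:inf,v4:inf,v5:inf
step 2: dist = v0:19,v1:0,v2:inf,v3:31,v4:26,v5:inf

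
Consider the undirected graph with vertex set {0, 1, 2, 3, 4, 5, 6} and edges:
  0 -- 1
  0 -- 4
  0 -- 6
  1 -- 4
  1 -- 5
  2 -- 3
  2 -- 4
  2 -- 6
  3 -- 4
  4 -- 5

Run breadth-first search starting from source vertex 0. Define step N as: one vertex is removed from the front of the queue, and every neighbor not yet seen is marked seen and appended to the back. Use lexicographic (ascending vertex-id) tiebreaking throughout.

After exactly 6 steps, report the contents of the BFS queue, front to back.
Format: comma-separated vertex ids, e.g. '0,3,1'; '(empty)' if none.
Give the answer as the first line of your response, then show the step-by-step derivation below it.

3

step 1: dequeue 0; queue=[1,4,6]; order=0
step 2: dequeue 1; queue=[4,6,5]; order=0,1
step 3: dequeue 4; queue=[6,5,2,3]; order=0,1,4
step 4: dequeue 6; queue=[5,2,3]; order=0,1,4,6
step 5: dequeue 5; queue=[2,3]; order=0,1,4,6,5
step 6: dequeue 2; queue=[3]; order=0,1,4,6,5,2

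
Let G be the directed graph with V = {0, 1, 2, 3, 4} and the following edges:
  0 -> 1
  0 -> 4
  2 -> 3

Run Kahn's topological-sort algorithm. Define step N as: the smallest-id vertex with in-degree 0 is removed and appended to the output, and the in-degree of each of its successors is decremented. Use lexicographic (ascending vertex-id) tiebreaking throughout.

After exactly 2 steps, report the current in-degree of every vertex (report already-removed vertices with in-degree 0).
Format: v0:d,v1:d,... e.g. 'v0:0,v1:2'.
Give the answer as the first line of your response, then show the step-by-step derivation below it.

v0:0,v1:0,v2:0,v3:1,v4:0

step 1: output 0; order=[0]; indeg=(0,0,0,1,0)
step 2: output 1; order=[0,1]; indeg=(0,0,0,1,0)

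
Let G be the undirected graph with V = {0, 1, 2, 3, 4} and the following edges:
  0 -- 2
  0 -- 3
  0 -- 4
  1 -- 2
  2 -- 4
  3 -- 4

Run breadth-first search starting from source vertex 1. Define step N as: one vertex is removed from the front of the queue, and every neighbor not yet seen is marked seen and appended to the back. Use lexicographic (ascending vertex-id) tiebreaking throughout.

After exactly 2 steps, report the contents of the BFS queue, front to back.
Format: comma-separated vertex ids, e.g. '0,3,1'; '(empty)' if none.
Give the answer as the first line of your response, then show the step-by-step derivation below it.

0,4

step 1: dequeue 1; queue=[2]; order=1
step 2: dequeue 2; queue=[0,4]; order=1,2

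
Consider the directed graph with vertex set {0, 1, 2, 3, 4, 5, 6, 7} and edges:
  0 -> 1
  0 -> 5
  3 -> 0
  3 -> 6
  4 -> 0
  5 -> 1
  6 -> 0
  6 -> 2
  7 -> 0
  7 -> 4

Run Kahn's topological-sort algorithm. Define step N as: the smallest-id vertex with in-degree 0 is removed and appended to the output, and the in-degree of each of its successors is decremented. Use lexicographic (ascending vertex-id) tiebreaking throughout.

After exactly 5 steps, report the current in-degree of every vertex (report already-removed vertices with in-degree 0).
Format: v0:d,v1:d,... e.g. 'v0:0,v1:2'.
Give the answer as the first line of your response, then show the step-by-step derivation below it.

v0:0,v1:2,v2:0,v3:0,v4:0,v5:1,v6:0,v7:0

step 1: output 3; order=[3]; indeg=(3,2,1,0,1,1,0,0)
step 2: output 6; order=[3,6]; indeg=(2,2,0,0,1,1,0,0)
step 3: output 2; order=[3,6,2]; indeg=(2,2,0,0,1,1,0,0)
step 4: output 7; order=[3,6,2,7]; indeg=(1,2,0,0,0,1,0,0)
step 5: output 4; order=[3,6,2,7,4]; indeg=(0,2,0,0,0,1,0,0)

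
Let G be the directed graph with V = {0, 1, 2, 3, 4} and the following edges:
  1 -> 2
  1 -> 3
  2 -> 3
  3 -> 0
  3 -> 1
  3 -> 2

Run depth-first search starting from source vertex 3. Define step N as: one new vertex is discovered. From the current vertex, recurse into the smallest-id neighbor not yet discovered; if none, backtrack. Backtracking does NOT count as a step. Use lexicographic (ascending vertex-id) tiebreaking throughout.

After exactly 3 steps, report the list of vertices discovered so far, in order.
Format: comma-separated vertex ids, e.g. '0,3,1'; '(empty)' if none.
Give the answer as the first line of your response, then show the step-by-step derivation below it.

3,0,1

step 1: discover 3; path=3; order=3
step 2: discover 0; path=3>0; order=3,0
step 3: discover 1; path=3>1; order=3,0,1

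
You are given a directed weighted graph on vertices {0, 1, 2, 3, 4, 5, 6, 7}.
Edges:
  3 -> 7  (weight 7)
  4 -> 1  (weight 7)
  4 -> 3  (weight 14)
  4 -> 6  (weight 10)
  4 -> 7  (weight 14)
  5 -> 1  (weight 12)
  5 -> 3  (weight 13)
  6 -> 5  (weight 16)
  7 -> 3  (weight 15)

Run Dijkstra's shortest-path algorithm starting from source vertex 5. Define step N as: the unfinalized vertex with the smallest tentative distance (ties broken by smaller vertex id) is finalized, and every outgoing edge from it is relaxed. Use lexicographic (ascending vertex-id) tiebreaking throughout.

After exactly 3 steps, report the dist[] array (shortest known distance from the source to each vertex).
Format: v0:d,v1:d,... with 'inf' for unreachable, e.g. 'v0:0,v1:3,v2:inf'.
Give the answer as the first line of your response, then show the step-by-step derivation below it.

v0:inf,v1:12,v2:inf,v3:13,v4:inf,v5:0,v6:inf,v7:20

step 1: dist = v0:inf,v1:12,v2:inf,v3:13,v4:inf,v5:0,v6:inf,v7:inf
step 2: dist = v0:inf,v1:12,v2:inf,v3:13,v4:inf,v5:0,v6:inf,v7:inf
step 3: dist = v0:inf,v1:12,v2:inf,v3:13,v4:inf,v5:0,v6:inf,v7:20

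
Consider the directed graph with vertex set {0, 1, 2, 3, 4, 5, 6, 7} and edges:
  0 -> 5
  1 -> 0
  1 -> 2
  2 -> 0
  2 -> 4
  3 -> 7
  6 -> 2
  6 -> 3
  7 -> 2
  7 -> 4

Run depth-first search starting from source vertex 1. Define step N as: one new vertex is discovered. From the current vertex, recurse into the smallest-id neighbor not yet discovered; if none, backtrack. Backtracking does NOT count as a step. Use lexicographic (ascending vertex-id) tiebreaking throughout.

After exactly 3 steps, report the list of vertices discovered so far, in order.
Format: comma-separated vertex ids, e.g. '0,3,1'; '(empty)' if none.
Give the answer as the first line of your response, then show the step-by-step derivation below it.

1,0,5

step 1: discover 1; path=1; order=1
step 2: discover 0; path=1>0; order=1,0
step 3: discover 5; path=1>0>5; order=1,0,5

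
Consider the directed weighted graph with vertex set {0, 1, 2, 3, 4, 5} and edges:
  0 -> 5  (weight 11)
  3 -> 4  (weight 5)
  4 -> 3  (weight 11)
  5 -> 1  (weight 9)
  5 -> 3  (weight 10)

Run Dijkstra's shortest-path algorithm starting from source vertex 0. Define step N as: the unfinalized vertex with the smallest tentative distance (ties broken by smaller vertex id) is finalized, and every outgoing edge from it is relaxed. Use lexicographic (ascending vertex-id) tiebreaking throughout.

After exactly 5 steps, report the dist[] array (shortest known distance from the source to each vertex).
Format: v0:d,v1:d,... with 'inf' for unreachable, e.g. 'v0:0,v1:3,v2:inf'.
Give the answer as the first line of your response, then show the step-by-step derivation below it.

v0:0,v1:20,v2:inf,v3:21,v4:26,v5:11

step 1: dist = v0:0,v1:inf,v2:inf,v3:inf,v4:inf,v5:11
step 2: dist = v0:0,v1:20,v2:inf,v3:21,v4:inf,v5:11
step 3: dist = v0:0,v1:20,v2:inf,v3:21,v4:inf,v5:11
step 4: dist = v0:0,v1:20,v2:inf,v3:21,v4:26,v5:11
step 5: dist = v0:0,v1:20,v2:inf,v3:21,v4:26,v5:11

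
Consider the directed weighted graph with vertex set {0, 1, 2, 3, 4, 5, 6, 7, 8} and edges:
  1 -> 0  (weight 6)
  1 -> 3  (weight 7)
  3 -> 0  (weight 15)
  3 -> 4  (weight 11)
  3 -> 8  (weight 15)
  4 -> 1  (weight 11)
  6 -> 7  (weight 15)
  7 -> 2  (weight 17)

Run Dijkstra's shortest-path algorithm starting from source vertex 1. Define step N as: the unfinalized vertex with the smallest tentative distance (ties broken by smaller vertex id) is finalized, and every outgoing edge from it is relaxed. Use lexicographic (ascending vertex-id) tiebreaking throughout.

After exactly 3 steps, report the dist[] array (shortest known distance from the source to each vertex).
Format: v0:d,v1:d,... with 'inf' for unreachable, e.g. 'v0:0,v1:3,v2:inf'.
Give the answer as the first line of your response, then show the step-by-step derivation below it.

v0:6,v1:0,v2:inf,v3:7,v4:18,v5:inf,v6:inf,v7:inf,v8:22

step 1: dist = v0:6,v1:0,v2:inf,v3:7,v4:inf,v5:inf,v6:inf,v7:inf,v8:inf
step 2: dist = v0:6,v1:0,v2:inf,v3:7,v4:inf,v5:inf,v6:inf,v7:inf,v8:inf
step 3: dist = v0:6,v1:0,v2:inf,v3:7,v4:18,v5:inf,v6:inf,v7:inf,v8:22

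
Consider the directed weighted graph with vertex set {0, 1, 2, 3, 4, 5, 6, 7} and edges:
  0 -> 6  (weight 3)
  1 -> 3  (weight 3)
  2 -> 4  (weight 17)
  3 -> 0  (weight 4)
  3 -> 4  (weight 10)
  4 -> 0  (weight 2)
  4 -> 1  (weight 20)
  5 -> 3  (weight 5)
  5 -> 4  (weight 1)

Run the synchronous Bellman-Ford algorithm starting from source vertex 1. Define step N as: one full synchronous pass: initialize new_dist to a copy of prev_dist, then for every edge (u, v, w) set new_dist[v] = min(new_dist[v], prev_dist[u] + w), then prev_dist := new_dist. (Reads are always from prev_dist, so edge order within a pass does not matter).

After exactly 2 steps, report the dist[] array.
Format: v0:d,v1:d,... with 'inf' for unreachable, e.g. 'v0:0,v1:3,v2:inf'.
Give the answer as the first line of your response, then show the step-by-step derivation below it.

v0:7,v1:0,v2:inf,v3:3,v4:13,v5:inf,v6:inf,v7:inf

step 1: dist = v0:inf,v1:0,v2:inf,v3:3,v4:inf,v5:inf,v6:inf,v7:inf
step 2: dist = v0:7,v1:0,v2:inf,v3:3,v4:13,v5:inf,v6:inf,v7:inf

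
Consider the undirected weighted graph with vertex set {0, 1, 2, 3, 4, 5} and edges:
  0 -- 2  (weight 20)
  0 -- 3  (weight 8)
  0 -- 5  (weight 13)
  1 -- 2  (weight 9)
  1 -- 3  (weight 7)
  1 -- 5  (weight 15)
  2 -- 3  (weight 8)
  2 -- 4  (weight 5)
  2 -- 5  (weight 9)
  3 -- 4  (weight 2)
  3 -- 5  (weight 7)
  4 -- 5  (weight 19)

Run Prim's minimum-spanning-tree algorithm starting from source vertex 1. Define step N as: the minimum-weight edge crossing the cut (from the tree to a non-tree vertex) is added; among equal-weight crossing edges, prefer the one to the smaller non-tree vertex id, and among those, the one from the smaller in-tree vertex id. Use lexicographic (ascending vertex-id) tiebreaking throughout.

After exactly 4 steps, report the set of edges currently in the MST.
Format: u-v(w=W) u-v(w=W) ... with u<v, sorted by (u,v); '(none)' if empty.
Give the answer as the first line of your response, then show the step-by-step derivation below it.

1-3(w=7) 2-4(w=5) 3-4(w=2) 3-5(w=7)

step 1: add edge 1-3 (w=7); MST = {1-3(w=7)}
step 2: add edge 3-4 (w=2); MST = {1-3(w=7) 3-4(w=2)}
step 3: add edge 2-4 (w=5); MST = {1-3(w=7) 2-4(w=5) 3-4(w=2)}
step 4: add edge 3-5 (w=7); MST = {1-3(w=7) 2-4(w=5) 3-4(w=2) 3-5(w=7)}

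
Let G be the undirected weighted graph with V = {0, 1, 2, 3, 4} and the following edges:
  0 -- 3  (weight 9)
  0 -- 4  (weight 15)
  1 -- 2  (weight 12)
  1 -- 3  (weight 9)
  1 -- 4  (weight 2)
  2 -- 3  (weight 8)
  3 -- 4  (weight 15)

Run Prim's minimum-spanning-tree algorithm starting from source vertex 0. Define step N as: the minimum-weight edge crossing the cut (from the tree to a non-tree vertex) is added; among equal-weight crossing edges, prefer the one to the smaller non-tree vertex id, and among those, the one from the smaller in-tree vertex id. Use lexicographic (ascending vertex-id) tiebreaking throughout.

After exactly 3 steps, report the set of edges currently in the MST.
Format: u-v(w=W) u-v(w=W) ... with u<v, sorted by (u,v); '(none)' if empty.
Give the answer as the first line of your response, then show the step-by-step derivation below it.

0-3(w=9) 1-3(w=9) 2-3(w=8)

step 1: add edge 0-3 (w=9); MST = {0-3(w=9)}
step 2: add edge 2-3 (w=8); MST = {0-3(w=9) 2-3(w=8)}
step 3: add edge 1-3 (w=9); MST = {0-3(w=9) 1-3(w=9) 2-3(w=8)}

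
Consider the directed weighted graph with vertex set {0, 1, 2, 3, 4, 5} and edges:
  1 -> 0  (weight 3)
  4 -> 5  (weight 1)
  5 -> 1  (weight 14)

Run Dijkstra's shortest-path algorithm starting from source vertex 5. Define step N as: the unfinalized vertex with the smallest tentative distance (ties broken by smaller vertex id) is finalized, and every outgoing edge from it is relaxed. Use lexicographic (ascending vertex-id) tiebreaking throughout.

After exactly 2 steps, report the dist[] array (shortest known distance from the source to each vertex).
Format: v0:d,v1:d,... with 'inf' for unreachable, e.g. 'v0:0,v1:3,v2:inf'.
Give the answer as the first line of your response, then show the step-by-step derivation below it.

v0:17,v1:14,v2:inf,v3:inf,v4:inf,v5:0

step 1: dist = v0:inf,v1:14,v2:inf,v3:inf,v4:inf,v5:0
step 2: dist = v0:17,v1:14,v2:inf,v3:inf,v4:inf,v5:0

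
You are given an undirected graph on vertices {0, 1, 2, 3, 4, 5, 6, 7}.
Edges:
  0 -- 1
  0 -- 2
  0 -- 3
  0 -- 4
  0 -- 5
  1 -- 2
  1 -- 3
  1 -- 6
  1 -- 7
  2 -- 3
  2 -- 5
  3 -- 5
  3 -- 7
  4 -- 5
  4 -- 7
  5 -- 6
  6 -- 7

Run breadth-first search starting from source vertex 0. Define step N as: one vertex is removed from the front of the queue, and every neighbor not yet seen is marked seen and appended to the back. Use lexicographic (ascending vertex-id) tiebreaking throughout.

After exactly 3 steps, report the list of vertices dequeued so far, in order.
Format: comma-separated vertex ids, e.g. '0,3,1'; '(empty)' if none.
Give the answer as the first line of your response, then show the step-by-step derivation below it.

0,1,2

step 1: dequeue 0; queue=[1,2,3,4,5]; order=0
step 2: dequeue 1; queue=[2,3,4,5,6,7]; order=0,1
step 3: dequeue 2; queue=[3,4,5,6,7]; order=0,1,2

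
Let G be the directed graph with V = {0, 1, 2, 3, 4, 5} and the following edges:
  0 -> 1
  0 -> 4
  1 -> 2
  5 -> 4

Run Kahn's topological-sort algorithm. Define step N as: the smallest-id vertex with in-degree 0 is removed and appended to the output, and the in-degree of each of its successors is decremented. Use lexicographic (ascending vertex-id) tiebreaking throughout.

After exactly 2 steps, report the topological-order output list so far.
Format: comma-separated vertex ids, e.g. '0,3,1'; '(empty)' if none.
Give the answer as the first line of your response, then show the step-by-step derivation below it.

0,1

step 1: output 0; order=[0]; indeg=(0,0,1,0,1,0)
step 2: output 1; order=[0,1]; indeg=(0,0,0,0,1,0)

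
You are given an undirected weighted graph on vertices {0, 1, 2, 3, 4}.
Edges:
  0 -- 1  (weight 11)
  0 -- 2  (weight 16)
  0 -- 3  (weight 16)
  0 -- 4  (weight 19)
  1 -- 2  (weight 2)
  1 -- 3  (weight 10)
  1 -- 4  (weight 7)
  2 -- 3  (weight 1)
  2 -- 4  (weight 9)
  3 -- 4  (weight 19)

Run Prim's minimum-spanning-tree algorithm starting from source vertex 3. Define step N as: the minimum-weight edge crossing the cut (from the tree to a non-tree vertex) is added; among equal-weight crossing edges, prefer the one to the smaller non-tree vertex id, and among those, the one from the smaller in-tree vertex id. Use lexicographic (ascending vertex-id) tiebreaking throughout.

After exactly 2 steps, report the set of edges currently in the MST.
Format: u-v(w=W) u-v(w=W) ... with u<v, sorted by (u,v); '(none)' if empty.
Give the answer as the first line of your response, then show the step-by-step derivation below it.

1-2(w=2) 2-3(w=1)

step 1: add edge 2-3 (w=1); MST = {2-3(w=1)}
step 2: add edge 1-2 (w=2); MST = {1-2(w=2) 2-3(w=1)}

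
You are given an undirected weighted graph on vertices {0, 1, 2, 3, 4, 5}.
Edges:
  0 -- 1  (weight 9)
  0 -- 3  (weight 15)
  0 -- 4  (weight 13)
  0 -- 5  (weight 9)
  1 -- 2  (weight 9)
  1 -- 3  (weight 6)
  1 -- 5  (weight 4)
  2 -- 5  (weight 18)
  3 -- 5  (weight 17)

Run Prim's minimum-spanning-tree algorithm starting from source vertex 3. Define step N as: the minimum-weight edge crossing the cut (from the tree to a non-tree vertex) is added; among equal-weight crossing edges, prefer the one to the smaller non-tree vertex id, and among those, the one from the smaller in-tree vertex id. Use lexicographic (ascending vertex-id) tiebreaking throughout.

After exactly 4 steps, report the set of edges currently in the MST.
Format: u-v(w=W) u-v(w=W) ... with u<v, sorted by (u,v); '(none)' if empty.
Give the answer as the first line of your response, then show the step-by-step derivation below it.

0-1(w=9) 1-2(w=9) 1-3(w=6) 1-5(w=4)

step 1: add edge 1-3 (w=6); MST = {1-3(w=6)}
step 2: add edge 1-5 (w=4); MST = {1-3(w=6) 1-5(w=4)}
step 3: add edge 0-1 (w=9); MST = {0-1(w=9) 1-3(w=6) 1-5(w=4)}
step 4: add edge 1-2 (w=9); MST = {0-1(w=9) 1-2(w=9) 1-3(w=6) 1-5(w=4)}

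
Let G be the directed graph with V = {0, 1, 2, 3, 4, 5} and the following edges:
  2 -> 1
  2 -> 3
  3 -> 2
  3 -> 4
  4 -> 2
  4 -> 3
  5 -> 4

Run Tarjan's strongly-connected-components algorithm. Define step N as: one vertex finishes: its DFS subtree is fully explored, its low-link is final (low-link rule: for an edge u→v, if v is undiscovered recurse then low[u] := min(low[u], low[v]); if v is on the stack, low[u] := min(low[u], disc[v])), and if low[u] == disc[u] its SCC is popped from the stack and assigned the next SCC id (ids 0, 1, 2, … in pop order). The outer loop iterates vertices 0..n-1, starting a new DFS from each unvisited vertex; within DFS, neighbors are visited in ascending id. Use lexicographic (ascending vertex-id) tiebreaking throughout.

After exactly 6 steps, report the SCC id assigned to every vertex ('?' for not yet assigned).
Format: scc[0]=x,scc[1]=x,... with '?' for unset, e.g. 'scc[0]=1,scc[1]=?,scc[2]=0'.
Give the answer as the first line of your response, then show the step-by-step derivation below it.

scc[0]=0,scc[1]=1,scc[2]=2,scc[3]=2,scc[4]=2,scc[5]=3

step 1: low=(low[0]=0,low[1]=?,low[2]=?,low[3]=?,low[4]=?,low[5]=?); scc=(scc[0]=0,scc[1]=?,scc[2]=?,scc[3]=?,scc[4]=?,scc[5]=?)
step 2: low=(low[0]=0,low[1]=1,low[2]=?,low[3]=?,low[4]=?,low[5]=?); scc=(scc[0]=0,scc[1]=1,scc[2]=?,scc[3]=?,scc[4]=?,scc[5]=?)
step 3: low=(low[0]=0,low[1]=1,low[2]=2,low[3]=2,low[4]=2,low[5]=?); scc=(scc[0]=0,scc[1]=1,scc[2]=?,scc[3]=?,scc[4]=?,scc[5]=?)
step 4: low=(low[0]=0,low[1]=1,low[2]=2,low[3]=2,low[4]=2,low[5]=?); scc=(scc[0]=0,scc[1]=1,scc[2]=?,scc[3]=?,scc[4]=?,scc[5]=?)
step 5: low=(low[0]=0,low[1]=1,low[2]=2,low[3]=2,low[4]=2,low[5]=?); scc=(scc[0]=0,scc[1]=1,scc[2]=2,scc[3]=2,scc[4]=2,scc[5]=?)
step 6: low=(low[0]=0,low[1]=1,low[2]=2,low[3]=2,low[4]=2,low[5]=5); scc=(scc[0]=0,scc[1]=1,scc[2]=2,scc[3]=2,scc[4]=2,scc[5]=3)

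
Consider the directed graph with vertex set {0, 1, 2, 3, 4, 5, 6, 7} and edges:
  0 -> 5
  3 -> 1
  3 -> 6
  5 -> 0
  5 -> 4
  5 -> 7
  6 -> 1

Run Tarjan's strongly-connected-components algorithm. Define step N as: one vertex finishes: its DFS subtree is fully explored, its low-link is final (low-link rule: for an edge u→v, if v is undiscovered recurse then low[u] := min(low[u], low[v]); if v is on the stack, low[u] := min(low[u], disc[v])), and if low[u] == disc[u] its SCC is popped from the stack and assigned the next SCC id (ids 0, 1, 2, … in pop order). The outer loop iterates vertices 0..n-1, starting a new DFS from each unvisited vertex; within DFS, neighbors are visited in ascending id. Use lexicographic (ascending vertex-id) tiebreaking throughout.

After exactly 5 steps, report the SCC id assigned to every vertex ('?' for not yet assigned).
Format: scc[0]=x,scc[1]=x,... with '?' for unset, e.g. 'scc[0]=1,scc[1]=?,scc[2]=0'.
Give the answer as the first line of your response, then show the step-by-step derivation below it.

scc[0]=2,scc[1]=3,scc[2]=?,scc[3]=?,scc[4]=0,scc[5]=2,scc[6]=?,scc[7]=1

step 1: low=(low[0]=0,low[1]=?,low[2]=?,low[3]=?,low[4]=2,low[5]=0,low[6]=?,low[7]=?); scc=(scc[0]=?,scc[1]=?,scc[2]=?,scc[3]=?,scc[4]=0,scc[5]=?,scc[6]=?,scc[7]=?)
step 2: low=(low[0]=0,low[1]=?,low[2]=?,low[3]=?,low[4]=2,low[5]=0,low[6]=?,low[7]=3); scc=(scc[0]=?,scc[1]=?,scc[2]=?,scc[3]=?,scc[4]=0,scc[5]=?,scc[6]=?,scc[7]=1)
step 3: low=(low[0]=0,low[1]=?,low[2]=?,low[3]=?,low[4]=2,low[5]=0,low[6]=?,low[7]=3); scc=(scc[0]=?,scc[1]=?,scc[2]=?,scc[3]=?,scc[4]=0,scc[5]=?,scc[6]=?,scc[7]=1)
step 4: low=(low[0]=0,low[1]=?,low[2]=?,low[3]=?,low[4]=2,low[5]=0,low[6]=?,low[7]=3); scc=(scc[0]=2,scc[1]=?,scc[2]=?,scc[3]=?,scc[4]=0,scc[5]=2,scc[6]=?,scc[7]=1)
step 5: low=(low[0]=0,low[1]=4,low[2]=?,low[3]=?,low[4]=2,low[5]=0,low[6]=?,low[7]=3); scc=(scc[0]=2,scc[1]=3,scc[2]=?,scc[3]=?,scc[4]=0,scc[5]=2,scc[6]=?,scc[7]=1)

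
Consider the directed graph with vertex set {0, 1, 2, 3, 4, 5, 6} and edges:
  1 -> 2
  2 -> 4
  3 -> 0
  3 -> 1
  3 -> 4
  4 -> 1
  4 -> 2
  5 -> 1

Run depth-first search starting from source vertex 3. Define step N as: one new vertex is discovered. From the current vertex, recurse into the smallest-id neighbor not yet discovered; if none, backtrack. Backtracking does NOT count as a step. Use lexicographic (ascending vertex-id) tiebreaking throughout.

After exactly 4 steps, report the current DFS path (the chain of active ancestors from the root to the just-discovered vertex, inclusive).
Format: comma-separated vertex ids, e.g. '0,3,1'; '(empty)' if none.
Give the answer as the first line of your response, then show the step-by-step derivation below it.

3,1,2

step 1: discover 3; path=3; order=3
step 2: discover 0; path=3>0; order=3,0
step 3: discover 1; path=3>1; order=3,0,1
step 4: discover 2; path=3>1>2; order=3,0,1,2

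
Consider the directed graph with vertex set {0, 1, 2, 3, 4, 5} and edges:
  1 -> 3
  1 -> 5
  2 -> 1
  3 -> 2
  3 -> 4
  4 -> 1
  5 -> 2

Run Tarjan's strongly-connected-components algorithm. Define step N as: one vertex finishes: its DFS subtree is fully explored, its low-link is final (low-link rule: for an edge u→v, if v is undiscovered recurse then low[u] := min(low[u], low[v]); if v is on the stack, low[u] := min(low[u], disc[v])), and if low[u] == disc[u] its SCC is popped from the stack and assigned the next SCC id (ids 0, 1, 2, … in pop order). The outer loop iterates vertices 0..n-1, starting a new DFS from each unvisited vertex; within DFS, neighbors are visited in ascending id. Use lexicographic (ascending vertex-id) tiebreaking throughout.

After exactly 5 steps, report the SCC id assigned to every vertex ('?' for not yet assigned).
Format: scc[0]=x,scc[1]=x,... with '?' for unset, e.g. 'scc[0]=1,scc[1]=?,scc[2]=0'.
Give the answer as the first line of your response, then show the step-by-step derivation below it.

scc[0]=0,scc[1]=?,scc[2]=?,scc[3]=?,scc[4]=?,scc[5]=?

step 1: low=(low[0]=0,low[1]=?,low[2]=?,low[3]=?,low[4]=?,low[5]=?); scc=(scc[0]=0,scc[1]=?,scc[2]=?,scc[3]=?,scc[4]=?,scc[5]=?)
step 2: low=(low[0]=0,low[1]=1,low[2]=1,low[3]=2,low[4]=?,low[5]=?); scc=(scc[0]=0,scc[1]=?,scc[2]=?,scc[3]=?,scc[4]=?,scc[5]=?)
step 3: low=(low[0]=0,low[1]=1,low[2]=1,low[3]=1,low[4]=1,low[5]=?); scc=(scc[0]=0,scc[1]=?,scc[2]=?,scc[3]=?,scc[4]=?,scc[5]=?)
step 4: low=(low[0]=0,low[1]=1,low[2]=1,low[3]=1,low[4]=1,low[5]=?); scc=(scc[0]=0,scc[1]=?,scc[2]=?,scc[3]=?,scc[4]=?,scc[5]=?)
step 5: low=(low[0]=0,low[1]=1,low[2]=1,low[3]=1,low[4]=1,low[5]=3); scc=(scc[0]=0,scc[1]=?,scc[2]=?,scc[3]=?,scc[4]=?,scc[5]=?)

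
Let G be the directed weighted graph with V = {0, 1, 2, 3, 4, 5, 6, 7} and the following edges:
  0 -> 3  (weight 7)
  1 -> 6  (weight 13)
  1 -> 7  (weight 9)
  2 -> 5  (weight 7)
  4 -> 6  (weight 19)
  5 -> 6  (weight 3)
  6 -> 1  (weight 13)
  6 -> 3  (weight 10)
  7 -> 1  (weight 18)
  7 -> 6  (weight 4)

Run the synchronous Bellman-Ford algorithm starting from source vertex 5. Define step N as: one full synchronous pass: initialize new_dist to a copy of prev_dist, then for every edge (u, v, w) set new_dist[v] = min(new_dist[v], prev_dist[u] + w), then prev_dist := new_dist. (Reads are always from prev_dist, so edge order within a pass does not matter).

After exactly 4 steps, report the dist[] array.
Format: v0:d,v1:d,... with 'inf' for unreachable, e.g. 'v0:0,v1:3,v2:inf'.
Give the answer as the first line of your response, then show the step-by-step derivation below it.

v0:inf,v1:16,v2:inf,v3:13,v4:inf,v5:0,v6:3,v7:25

step 1: dist = v0:inf,v1:inf,v2:inf,v3:inf,v4:inf,v5:0,v6:3,v7:inf
step 2: dist = v0:inf,v1:16,v2:inf,v3:13,v4:inf,v5:0,v6:3,v7:inf
step 3: dist = v0:inf,v1:16,v2:inf,v3:13,v4:inf,v5:0,v6:3,v7:25
step 4: dist = v0:inf,v1:16,v2:inf,v3:13,v4:inf,v5:0,v6:3,v7:25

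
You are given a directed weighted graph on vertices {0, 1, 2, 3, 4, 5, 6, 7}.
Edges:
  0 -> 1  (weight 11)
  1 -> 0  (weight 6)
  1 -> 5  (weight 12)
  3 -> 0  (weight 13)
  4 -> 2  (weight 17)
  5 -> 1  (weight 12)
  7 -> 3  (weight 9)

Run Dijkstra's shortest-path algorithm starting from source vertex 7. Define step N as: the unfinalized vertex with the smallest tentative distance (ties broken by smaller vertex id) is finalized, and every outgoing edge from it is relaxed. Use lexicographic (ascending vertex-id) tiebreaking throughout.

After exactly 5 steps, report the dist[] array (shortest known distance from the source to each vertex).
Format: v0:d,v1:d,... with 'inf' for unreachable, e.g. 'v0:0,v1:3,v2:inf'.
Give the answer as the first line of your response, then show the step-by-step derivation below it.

v0:22,v1:33,v2:inf,v3:9,v4:inf,v5:45,v6:inf,v7:0

step 1: dist = v0:inf,v1:inf,v2:inf,v3:9,v4:inf,v5:inf,v6:inf,v7:0
step 2: dist = v0:22,v1:inf,v2:inf,v3:9,v4:inf,v5:inf,v6:inf,v7:0
step 3: dist = v0:22,v1:33,v2:inf,v3:9,v4:inf,v5:inf,v6:inf,v7:0
step 4: dist = v0:22,v1:33,v2:inf,v3:9,v4:inf,v5:45,v6:inf,v7:0
step 5: dist = v0:22,v1:33,v2:inf,v3:9,v4:inf,v5:45,v6:inf,v7:0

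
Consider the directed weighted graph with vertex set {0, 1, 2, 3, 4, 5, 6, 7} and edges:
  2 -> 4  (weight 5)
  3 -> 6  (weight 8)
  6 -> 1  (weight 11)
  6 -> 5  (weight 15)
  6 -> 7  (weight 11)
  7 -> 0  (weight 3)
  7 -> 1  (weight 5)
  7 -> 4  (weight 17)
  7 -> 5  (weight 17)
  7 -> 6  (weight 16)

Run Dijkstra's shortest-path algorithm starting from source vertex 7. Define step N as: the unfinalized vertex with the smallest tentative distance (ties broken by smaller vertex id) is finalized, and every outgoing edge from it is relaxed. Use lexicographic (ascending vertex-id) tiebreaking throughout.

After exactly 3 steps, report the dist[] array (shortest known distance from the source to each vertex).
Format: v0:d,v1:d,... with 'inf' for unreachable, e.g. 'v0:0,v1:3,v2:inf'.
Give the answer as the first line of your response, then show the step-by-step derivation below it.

v0:3,v1:5,v2:inf,v3:inf,v4:17,v5:17,v6:16,v7:0

step 1: dist = v0:3,v1:5,v2:inf,v3:inf,v4:17,v5:17,v6:16,v7:0
step 2: dist = v0:3,v1:5,v2:inf,v3:inf,v4:17,v5:17,v6:16,v7:0
step 3: dist = v0:3,v1:5,v2:inf,v3:inf,v4:17,v5:17,v6:16,v7:0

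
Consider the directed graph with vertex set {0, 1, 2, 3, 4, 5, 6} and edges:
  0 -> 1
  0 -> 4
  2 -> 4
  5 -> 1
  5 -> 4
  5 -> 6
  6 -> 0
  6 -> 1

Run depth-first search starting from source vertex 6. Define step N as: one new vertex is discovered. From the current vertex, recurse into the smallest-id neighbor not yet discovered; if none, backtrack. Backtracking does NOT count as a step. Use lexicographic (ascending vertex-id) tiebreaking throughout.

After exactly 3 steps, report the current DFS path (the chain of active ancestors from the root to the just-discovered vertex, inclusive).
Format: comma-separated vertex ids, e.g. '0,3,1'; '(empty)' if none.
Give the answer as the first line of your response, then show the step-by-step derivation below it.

6,0,1

step 1: discover 6; path=6; order=6
step 2: discover 0; path=6>0; order=6,0
step 3: discover 1; path=6>0>1; order=6,0,1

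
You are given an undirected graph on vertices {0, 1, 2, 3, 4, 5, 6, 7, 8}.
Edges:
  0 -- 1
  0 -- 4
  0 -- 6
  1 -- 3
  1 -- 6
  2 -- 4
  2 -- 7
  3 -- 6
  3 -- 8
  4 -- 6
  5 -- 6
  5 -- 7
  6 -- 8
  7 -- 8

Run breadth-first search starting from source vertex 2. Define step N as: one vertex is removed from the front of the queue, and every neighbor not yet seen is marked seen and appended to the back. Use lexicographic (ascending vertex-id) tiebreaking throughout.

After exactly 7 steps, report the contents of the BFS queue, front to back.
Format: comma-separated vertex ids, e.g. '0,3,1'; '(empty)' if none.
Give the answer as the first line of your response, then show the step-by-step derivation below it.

1,3

step 1: dequeue 2; queue=[4,7]; order=2
step 2: dequeue 4; queue=[7,0,6]; order=2,4
step 3: dequeue 7; queue=[0,6,5,8]; order=2,4,7
step 4: dequeue 0; queue=[6,5,8,1]; order=2,4,7,0
step 5: dequeue 6; queue=[5,8,1,3]; order=2,4,7,0,6
step 6: dequeue 5; queue=[8,1,3]; order=2,4,7,0,6,5
step 7: dequeue 8; queue=[1,3]; order=2,4,7,0,6,5,8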